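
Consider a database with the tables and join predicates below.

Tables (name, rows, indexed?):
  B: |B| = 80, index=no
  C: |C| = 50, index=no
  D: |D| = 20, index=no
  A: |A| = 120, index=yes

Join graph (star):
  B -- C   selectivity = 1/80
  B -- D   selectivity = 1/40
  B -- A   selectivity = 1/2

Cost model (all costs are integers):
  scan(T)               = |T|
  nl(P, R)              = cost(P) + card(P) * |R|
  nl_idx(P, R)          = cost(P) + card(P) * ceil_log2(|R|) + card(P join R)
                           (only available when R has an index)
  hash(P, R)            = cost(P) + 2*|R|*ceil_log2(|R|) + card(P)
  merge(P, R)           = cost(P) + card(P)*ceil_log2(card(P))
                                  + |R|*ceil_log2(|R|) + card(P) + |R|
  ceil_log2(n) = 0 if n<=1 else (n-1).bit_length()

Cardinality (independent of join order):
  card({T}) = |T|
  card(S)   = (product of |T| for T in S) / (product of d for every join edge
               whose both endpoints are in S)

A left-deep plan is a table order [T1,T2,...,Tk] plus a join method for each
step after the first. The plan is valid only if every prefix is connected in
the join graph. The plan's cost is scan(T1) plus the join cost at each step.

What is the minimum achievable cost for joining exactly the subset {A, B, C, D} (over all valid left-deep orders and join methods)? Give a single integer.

2100

Selinger DP over subsets of {A,B,C,D}:
  {B}: scan cost=80, card=80
  {C}: scan cost=50, card=50
  {D}: scan cost=20, card=20
  {A}: scan cost=120, card=120
  {BC}: card=50; try (C,hash)→760, (B,merge)→1040, (C,merge)→1070, (B,hash)→1220, (B,nl)→4050, (C,nl)→4080; best=760 via (C,hash)
  {BD}: card=40; try (D,hash)→360, (B,merge)→780, (D,merge)→840, (B,hash)→1160, (B,nl)→1620, (D,nl)→1680; best=360 via (D,hash)
  {AB}: card=4800; try (B,hash)→1360, (A,merge)→1680, (B,merge)→1720, (A,hash)→1840, (A,nl_idx)→5440, (A,nl)→9680 …(+1); best=1360 via (B,hash)
  {BCD}: card=25; try (C,merge)→990, (C,hash)→1000, (D,hash)→1010, (D,merge)→1230, (D,nl)→1760, (C,nl)→2360; best=990 via (C,merge)
  {ABC}: card=3000; try (A,merge)→2070, (A,hash)→2490, (A,nl_idx)→4110, (C,hash)→6760, (A,nl)→6760, (C,merge)→68910 …(+1); best=2070 via (A,merge)
  {ABD}: card=2400; try (A,merge)→1600, (A,hash)→2080, (A,nl_idx)→3040, (A,nl)→5160, (D,hash)→6360, (D,merge)→68680 …(+1); best=1600 via (A,merge)
  {ABCD}: card=1500; try (A,merge)→2100, (A,nl_idx)→2665, (A,hash)→2695, (A,nl)→3990, (C,hash)→4600, (D,hash)→5270 …(+4); best=2100 via (A,merge)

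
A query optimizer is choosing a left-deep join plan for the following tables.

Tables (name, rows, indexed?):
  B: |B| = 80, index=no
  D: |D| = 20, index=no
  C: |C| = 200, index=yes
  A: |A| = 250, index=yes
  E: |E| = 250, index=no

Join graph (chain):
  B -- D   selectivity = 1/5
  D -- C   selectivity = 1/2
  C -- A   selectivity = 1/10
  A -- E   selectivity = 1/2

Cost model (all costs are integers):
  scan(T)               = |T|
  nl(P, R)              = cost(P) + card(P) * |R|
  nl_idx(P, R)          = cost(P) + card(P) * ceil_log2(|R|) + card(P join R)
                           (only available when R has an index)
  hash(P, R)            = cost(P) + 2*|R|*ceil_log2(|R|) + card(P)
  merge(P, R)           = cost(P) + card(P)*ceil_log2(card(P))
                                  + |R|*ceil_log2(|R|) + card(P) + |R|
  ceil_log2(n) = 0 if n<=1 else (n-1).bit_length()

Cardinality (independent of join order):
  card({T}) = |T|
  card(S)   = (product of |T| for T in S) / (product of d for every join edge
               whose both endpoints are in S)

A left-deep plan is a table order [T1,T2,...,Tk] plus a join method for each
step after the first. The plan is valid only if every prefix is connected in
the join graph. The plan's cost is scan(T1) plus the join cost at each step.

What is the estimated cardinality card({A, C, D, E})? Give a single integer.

6250000

Tables in S: A(250), C(200), D(20), E(250)
Edges inside S: D-C(d=2), C-A(d=10), A-E(d=2)
numerator = 250 * 200 * 20 * 250 = 250000000
denominator = 2 * 10 * 2 = 40
card(S) = 250000000 / 40 = 6250000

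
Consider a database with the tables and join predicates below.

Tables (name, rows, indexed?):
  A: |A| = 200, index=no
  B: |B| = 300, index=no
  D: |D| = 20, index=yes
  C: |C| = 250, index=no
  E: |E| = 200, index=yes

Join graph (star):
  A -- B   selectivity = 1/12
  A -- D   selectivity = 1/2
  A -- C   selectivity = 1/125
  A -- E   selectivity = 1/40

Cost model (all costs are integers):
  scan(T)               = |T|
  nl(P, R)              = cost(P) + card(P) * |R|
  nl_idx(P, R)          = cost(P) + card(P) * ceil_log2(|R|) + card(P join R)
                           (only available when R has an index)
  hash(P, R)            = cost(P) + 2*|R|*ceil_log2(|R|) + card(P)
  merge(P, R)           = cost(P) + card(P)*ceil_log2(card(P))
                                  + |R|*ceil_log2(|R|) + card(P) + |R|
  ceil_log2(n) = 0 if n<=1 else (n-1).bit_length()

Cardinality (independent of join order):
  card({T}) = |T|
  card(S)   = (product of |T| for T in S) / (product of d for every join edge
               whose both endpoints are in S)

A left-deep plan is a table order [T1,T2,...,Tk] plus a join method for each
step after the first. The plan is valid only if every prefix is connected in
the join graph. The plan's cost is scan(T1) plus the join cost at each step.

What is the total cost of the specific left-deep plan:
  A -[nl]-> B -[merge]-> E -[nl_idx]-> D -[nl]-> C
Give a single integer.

step 1: scan A: cost=200, card=200
step 2: join B via nl
    card(P join B) = 200*300/(12) = 5000
    cost = 200 + 200*300 = 60200
step 3: join E via merge
    card(P join E) = 5000*200/(40) = 25000
    cost = 60200 + 5000*13 + 200*8 + 5000 + 200 = 132000
step 4: join D via nl_idx
    card(P join D) = 25000*20/(2) = 250000
    cost = 132000 + 25000*5 + 250000 = 507000
step 5: join C via nl
    card(P join C) = 250000*250/(125) = 500000
    cost = 507000 + 250000*250 = 63007000

63007000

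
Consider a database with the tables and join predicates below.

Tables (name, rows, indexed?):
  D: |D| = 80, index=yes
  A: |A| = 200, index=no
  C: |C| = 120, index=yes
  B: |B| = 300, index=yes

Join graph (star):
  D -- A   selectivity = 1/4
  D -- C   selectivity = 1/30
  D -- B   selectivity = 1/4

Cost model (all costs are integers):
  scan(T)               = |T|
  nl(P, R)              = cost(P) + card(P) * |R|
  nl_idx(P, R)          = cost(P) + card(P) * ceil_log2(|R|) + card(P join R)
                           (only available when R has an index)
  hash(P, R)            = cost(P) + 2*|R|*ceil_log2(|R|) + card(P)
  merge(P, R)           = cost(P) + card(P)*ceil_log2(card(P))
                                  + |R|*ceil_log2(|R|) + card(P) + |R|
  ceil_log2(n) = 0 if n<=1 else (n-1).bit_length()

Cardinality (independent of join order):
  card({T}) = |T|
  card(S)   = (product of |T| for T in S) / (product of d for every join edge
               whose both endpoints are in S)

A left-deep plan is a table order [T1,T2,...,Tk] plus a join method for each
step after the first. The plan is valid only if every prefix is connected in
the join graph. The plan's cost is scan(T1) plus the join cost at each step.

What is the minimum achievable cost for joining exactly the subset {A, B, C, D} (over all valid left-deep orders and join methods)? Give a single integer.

25880

Selinger DP over subsets of {A,B,C,D}:
  {D}: scan cost=80, card=80
  {A}: scan cost=200, card=200
  {C}: scan cost=120, card=120
  {B}: scan cost=300, card=300
  {AD}: card=4000; try (D,hash)→1520, (A,merge)→2520, (D,merge)→2640, (A,hash)→3360, (D,nl_idx)→5600, (A,nl)→16080 …(+1); best=1520 via (D,hash)
  {CD}: card=320; try (C,nl_idx)→960, (D,nl_idx)→1280, (D,hash)→1360, (C,merge)→1680, (D,merge)→1720, (C,hash)→1840 …(+2); best=960 via (C,nl_idx)
  {BD}: card=6000; try (D,hash)→1720, (B,merge)→3720, (D,merge)→3940, (B,hash)→5560, (B,nl_idx)→6800, (D,nl_idx)→8400 …(+2); best=1720 via (D,hash)
  {ACD}: card=16000; try (A,hash)→4480, (A,merge)→5960, (C,hash)→7200, (C,nl_idx)→45520, (C,merge)→54480, (A,nl)→64960 …(+1); best=4480 via (A,hash)
  {ABD}: card=300000; try (B,hash)→10920, (A,hash)→10920, (B,merge)→56520, (A,merge)→87520, (B,nl_idx)→337520, (B,nl)→1201520 …(+1); best=10920 via (B,hash)
  {BCD}: card=24000; try (B,hash)→6680, (B,merge)→7160, (C,hash)→9400, (B,nl_idx)→27840, (C,nl_idx)→67720, (C,merge)→86680 …(+2); best=6680 via (B,hash)
  {ABCD}: card=1200000; try (B,hash)→25880, (A,hash)→33880, (B,merge)→247480, (C,hash)→312600, (A,merge)→392480, (B,nl_idx)→1348480 …(+5); best=25880 via (B,hash)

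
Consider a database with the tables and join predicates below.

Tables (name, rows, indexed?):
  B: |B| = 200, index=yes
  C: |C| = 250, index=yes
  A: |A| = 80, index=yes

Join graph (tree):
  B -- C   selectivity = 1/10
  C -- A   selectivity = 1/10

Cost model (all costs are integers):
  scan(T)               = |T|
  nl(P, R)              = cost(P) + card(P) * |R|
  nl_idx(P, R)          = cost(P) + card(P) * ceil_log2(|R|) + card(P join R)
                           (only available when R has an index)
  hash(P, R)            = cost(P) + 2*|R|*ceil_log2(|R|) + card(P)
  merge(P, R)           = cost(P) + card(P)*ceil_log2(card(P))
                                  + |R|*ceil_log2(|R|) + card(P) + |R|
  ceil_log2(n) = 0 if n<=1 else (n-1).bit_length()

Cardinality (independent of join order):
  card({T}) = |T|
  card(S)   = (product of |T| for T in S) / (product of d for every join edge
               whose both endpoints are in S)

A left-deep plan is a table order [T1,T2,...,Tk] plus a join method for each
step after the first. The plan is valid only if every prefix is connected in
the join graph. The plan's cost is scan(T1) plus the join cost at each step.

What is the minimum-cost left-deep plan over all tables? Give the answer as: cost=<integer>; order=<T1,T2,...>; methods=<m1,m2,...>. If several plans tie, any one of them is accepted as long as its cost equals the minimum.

Selinger DP (subsets sized 1..n):
  {B}: scan cost=200, card=200
  {C}: scan cost=250, card=250
  {A}: scan cost=80, card=80
  {BC}: card=5000; try (B,hash)→3700, (C,merge)→4250, (B,merge)→4300, (C,hash)→4400, (C,nl_idx)→6800, (B,nl_idx)→7250 …(+2); best=3700 via (B,hash)
  {AC}: card=2000; try (A,hash)→1620, (C,nl_idx)→2720, (C,merge)→2970, (A,merge)→3140, (A,nl_idx)→4000, (C,hash)→4160 …(+2); best=1620 via (A,hash)
  {ABC}: card=40000; try (B,hash)→6820, (A,hash)→9820, (B,merge)→27420, (B,nl_idx)→57620, (A,merge)→74340, (A,nl_idx)→78700 …(+2); best=6820 via (B,hash)

cost=6820; order=C,A,B; methods=hash,hash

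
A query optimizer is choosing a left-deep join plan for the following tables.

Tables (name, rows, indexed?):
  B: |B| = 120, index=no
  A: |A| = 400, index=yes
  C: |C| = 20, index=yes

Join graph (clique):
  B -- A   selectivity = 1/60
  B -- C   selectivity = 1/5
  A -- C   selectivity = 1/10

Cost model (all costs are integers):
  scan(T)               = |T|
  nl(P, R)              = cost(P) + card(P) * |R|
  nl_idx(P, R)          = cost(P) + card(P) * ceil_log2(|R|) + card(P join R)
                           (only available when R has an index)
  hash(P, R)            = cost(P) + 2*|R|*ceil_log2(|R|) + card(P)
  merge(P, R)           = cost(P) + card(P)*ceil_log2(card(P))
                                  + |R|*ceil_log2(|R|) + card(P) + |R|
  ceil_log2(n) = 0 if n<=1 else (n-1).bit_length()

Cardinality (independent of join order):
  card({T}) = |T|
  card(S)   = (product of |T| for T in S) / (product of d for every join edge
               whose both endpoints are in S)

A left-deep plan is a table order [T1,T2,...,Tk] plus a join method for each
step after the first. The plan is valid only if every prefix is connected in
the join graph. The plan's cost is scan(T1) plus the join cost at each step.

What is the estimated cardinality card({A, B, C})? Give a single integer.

Tables in S: A(400), B(120), C(20)
Edges inside S: B-A(d=60), B-C(d=5), A-C(d=10)
numerator = 400 * 120 * 20 = 960000
denominator = 60 * 5 * 10 = 3000
card(S) = 960000 / 3000 = 320

320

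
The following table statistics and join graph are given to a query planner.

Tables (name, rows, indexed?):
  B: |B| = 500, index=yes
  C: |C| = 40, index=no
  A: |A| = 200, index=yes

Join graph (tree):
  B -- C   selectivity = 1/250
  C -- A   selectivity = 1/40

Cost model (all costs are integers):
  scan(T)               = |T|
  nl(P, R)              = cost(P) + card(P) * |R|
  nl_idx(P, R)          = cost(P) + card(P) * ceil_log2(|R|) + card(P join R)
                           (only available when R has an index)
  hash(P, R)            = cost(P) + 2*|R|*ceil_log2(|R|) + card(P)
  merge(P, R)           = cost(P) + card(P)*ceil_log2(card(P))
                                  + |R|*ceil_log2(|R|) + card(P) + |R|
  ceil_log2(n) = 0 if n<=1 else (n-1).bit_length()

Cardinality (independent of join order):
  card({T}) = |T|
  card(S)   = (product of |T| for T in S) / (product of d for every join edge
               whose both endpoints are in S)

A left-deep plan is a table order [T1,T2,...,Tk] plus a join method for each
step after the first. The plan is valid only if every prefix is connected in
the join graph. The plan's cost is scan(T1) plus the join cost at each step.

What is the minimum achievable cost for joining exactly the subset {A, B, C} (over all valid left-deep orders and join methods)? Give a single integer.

Selinger DP over subsets of {A,B,C}:
  {B}: scan cost=500, card=500
  {C}: scan cost=40, card=40
  {A}: scan cost=200, card=200
  {BC}: card=80; try (B,nl_idx)→480, (C,hash)→1480, (B,merge)→5320, (C,merge)→5780, (B,hash)→9080, (B,nl)→20040 …(+1); best=480 via (B,nl_idx)
  {AC}: card=200; try (A,nl_idx)→560, (C,hash)→880, (A,merge)→2120, (C,merge)→2280, (A,hash)→3280, (A,nl)→8040 …(+1); best=560 via (A,nl_idx)
  {ABC}: card=400; try (A,nl_idx)→1520, (B,nl_idx)→2760, (A,merge)→2920, (A,hash)→3760, (B,merge)→7360, (B,hash)→9760 …(+2); best=1520 via (A,nl_idx)

1520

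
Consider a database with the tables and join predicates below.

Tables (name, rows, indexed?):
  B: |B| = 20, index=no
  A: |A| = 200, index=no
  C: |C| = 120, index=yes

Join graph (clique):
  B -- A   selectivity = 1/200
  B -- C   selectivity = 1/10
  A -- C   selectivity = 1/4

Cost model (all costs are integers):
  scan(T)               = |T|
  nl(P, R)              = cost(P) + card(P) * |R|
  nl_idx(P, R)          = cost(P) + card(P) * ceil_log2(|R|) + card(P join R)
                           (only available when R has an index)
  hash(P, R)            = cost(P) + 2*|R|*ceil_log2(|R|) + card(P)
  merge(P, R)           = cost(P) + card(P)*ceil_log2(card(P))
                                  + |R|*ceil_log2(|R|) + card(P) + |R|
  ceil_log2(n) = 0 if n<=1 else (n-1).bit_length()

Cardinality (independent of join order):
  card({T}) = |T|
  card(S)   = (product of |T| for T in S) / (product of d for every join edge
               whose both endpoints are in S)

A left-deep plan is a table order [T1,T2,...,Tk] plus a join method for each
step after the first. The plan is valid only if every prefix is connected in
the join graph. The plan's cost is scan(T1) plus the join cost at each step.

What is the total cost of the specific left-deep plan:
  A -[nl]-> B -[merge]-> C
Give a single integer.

5280

step 1: scan A: cost=200, card=200
step 2: join B via nl
    card(P join B) = 200*20/(200) = 20
    cost = 200 + 200*20 = 4200
step 3: join C via merge
    card(P join C) = 20*120/(10*4) = 60
    cost = 4200 + 20*5 + 120*7 + 20 + 120 = 5280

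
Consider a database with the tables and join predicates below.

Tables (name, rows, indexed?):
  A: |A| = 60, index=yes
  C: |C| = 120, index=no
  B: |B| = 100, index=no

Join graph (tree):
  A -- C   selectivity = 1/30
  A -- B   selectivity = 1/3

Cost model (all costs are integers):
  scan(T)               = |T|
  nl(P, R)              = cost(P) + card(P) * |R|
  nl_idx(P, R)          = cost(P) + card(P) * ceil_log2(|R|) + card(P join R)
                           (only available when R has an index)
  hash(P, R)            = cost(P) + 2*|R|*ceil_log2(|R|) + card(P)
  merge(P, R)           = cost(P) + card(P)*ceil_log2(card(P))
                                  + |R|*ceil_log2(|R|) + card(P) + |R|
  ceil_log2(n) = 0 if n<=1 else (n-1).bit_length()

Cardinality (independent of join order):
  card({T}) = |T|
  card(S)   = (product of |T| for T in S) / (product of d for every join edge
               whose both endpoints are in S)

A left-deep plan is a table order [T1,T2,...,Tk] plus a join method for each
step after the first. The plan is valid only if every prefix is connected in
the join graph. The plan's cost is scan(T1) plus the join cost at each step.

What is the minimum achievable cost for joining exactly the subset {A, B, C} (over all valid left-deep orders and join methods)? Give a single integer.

2600

Selinger DP over subsets of {A,B,C}:
  {A}: scan cost=60, card=60
  {C}: scan cost=120, card=120
  {B}: scan cost=100, card=100
  {AC}: card=240; try (A,hash)→960, (A,nl_idx)→1080, (C,merge)→1440, (A,merge)→1500, (C,hash)→1800, (C,nl)→7260 …(+1); best=960 via (A,hash)
  {AB}: card=2000; try (A,hash)→920, (B,merge)→1280, (A,merge)→1320, (B,hash)→1520, (A,nl_idx)→2700, (B,nl)→6060 …(+1); best=920 via (A,hash)
  {ABC}: card=8000; try (B,hash)→2600, (B,merge)→3920, (C,hash)→4600, (B,nl)→24960, (C,merge)→25880, (C,nl)→240920; best=2600 via (B,hash)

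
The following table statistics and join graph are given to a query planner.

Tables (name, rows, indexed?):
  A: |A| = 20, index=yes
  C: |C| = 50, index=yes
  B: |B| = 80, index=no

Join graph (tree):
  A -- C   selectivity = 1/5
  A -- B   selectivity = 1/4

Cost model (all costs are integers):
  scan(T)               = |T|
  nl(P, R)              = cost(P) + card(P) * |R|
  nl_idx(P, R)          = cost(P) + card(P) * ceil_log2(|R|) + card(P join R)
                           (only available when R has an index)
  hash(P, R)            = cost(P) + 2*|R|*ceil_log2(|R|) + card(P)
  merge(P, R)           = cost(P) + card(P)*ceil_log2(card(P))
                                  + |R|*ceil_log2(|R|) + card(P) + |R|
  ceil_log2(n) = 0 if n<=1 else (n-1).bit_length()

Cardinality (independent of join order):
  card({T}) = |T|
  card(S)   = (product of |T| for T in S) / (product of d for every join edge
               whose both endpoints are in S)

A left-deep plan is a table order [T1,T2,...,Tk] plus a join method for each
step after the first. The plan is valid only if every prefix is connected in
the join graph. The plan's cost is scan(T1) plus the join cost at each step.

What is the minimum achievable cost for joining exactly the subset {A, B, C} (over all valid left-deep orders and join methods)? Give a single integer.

Selinger DP over subsets of {A,B,C}:
  {A}: scan cost=20, card=20
  {C}: scan cost=50, card=50
  {B}: scan cost=80, card=80
  {AC}: card=200; try (A,hash)→300, (C,nl_idx)→340, (C,merge)→490, (A,nl_idx)→500, (A,merge)→520, (C,hash)→640 …(+2); best=300 via (A,hash)
  {AB}: card=400; try (A,hash)→360, (B,merge)→780, (A,merge)→840, (A,nl_idx)→880, (B,hash)→1160, (B,nl)→1620 …(+1); best=360 via (A,hash)
  {ABC}: card=4000; try (C,hash)→1360, (B,hash)→1620, (B,merge)→2740, (C,merge)→4710, (C,nl_idx)→6760, (B,nl)→16300 …(+1); best=1360 via (C,hash)

1360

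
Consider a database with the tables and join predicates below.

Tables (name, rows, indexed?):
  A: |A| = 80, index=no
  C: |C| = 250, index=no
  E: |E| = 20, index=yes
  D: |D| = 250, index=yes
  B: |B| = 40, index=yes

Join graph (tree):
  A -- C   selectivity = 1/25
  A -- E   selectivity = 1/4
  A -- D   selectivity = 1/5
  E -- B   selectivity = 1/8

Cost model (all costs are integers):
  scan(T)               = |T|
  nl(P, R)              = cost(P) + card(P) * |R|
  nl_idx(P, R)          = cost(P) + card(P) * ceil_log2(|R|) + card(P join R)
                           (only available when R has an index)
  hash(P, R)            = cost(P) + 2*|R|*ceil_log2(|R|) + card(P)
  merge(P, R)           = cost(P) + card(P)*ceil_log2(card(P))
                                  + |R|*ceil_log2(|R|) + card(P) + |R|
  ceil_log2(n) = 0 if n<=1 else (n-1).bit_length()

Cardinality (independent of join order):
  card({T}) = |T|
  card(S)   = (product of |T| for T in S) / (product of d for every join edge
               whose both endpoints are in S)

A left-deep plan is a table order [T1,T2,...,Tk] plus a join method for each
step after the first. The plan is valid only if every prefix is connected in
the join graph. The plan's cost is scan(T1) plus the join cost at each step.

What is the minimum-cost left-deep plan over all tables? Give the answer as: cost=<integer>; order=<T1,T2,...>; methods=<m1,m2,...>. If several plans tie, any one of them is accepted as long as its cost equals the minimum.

Selinger DP (subsets sized 1..n):
  {A}: scan cost=80, card=80
  {C}: scan cost=250, card=250
  {E}: scan cost=20, card=20
  {D}: scan cost=250, card=250
  {B}: scan cost=40, card=40
  {AC}: card=800; try (A,hash)→1620, (C,merge)→2970, (A,merge)→3140, (C,hash)→4160, (C,nl)→20080, (A,nl)→20250; best=1620 via (A,hash)
  {AE}: card=400; try (E,hash)→360, (A,merge)→780, (E,merge)→840, (E,nl_idx)→880, (A,hash)→1160, (A,nl)→1620 …(+1); best=360 via (E,hash)
  {AD}: card=4000; try (A,hash)→1620, (D,merge)→2970, (A,merge)→3140, (D,hash)→4160, (D,nl_idx)→4720, (D,nl)→20080 …(+1); best=1620 via (A,hash)
  {BE}: card=100; try (B,nl_idx)→240, (E,hash)→280, (E,nl_idx)→340, (B,merge)→420, (E,merge)→440, (B,hash)→520 …(+2); best=240 via (B,nl_idx)
  {ACE}: card=4000; try (E,hash)→2620, (C,hash)→4760, (C,merge)→6610, (E,nl_idx)→9620, (E,merge)→10540, (E,nl)→17620 …(+1); best=2620 via (E,hash)
  {ACD}: card=40000; try (D,hash)→6420, (C,hash)→9620, (D,merge)→12670, (D,nl_idx)→48020, (C,merge)→55870, (D,nl)→201620 …(+1); best=6420 via (D,hash)
  {ADE}: card=20000; try (D,hash)→4760, (E,hash)→5820, (D,merge)→6610, (D,nl_idx)→23560, (E,nl_idx)→41620, (E,merge)→53740 …(+2); best=4760 via (D,hash)
  {ABE}: card=2000; try (B,hash)→1240, (A,hash)→1460, (A,merge)→1680, (B,merge)→4640, (B,nl_idx)→4760, (A,nl)→8240 …(+1); best=1240 via (B,hash)
  {ACDE}: card=200000; try (D,hash)→10620, (C,hash)→28760, (E,hash)→46620, (D,merge)→56870, (D,nl_idx)→234620, (C,merge)→327010 …(+5); best=10620 via (D,hash)
  {ABCE}: card=20000; try (B,hash)→7100, (C,hash)→7240, (C,merge)→27490, (B,nl_idx)→46620, (B,merge)→54900, (B,nl)→162620 …(+1); best=7100 via (B,hash)
  {ABDE}: card=100000; try (D,hash)→7240, (B,hash)→25240, (D,merge)→27490, (D,nl_idx)→117240, (B,nl_idx)→224760, (B,merge)→325040 …(+2); best=7240 via (D,hash)
  {ABCDE}: card=1000000; try (D,hash)→31100, (C,hash)→111240, (B,hash)→211100, (D,merge)→329350, (D,nl_idx)→1167100, (C,merge)→1809490 …(+5); best=31100 via (D,hash)

cost=31100; order=C,A,E,B,D; methods=hash,hash,hash,hash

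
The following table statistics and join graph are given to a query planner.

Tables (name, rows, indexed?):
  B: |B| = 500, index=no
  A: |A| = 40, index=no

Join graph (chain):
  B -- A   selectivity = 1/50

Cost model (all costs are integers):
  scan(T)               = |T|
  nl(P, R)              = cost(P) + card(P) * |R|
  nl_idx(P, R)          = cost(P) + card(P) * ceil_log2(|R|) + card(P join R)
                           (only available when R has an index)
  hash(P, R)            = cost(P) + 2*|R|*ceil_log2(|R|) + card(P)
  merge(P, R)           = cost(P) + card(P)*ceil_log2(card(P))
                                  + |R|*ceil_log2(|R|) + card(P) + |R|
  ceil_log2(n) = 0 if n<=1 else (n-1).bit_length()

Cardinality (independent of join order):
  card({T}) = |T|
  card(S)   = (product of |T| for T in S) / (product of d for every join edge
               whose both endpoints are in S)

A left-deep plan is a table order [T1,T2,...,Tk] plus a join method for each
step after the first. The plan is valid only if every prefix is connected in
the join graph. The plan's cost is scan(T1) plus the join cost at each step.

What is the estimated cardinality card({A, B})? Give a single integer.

400

Tables in S: A(40), B(500)
Edges inside S: B-A(d=50)
numerator = 40 * 500 = 20000
denominator = 50 = 50
card(S) = 20000 / 50 = 400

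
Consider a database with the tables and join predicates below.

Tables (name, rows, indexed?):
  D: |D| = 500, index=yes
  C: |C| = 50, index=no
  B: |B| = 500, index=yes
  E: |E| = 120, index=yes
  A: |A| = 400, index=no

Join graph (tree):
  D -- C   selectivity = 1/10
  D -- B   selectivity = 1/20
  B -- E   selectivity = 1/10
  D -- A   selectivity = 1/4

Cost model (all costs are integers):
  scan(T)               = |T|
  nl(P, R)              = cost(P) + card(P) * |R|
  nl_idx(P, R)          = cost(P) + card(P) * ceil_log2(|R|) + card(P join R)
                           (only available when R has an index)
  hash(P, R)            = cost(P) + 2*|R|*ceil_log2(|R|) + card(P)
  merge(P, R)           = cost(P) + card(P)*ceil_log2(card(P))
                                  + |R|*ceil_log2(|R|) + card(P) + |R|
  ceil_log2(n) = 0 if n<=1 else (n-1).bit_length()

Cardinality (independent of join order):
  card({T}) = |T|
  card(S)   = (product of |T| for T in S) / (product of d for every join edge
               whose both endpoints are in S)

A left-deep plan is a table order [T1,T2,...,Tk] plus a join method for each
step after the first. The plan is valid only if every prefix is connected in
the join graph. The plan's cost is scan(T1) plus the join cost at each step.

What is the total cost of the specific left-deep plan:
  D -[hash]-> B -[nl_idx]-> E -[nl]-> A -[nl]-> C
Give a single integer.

810247500

step 1: scan D: cost=500, card=500
step 2: join B via hash
    card(P join B) = 500*500/(20) = 12500
    cost = 500 + 2*500*9 + 500 = 10000
step 3: join E via nl_idx
    card(P join E) = 12500*120/(10) = 150000
    cost = 10000 + 12500*7 + 150000 = 247500
step 4: join A via nl
    card(P join A) = 150000*400/(4) = 15000000
    cost = 247500 + 150000*400 = 60247500
step 5: join C via nl
    card(P join C) = 15000000*50/(10) = 75000000
    cost = 60247500 + 15000000*50 = 810247500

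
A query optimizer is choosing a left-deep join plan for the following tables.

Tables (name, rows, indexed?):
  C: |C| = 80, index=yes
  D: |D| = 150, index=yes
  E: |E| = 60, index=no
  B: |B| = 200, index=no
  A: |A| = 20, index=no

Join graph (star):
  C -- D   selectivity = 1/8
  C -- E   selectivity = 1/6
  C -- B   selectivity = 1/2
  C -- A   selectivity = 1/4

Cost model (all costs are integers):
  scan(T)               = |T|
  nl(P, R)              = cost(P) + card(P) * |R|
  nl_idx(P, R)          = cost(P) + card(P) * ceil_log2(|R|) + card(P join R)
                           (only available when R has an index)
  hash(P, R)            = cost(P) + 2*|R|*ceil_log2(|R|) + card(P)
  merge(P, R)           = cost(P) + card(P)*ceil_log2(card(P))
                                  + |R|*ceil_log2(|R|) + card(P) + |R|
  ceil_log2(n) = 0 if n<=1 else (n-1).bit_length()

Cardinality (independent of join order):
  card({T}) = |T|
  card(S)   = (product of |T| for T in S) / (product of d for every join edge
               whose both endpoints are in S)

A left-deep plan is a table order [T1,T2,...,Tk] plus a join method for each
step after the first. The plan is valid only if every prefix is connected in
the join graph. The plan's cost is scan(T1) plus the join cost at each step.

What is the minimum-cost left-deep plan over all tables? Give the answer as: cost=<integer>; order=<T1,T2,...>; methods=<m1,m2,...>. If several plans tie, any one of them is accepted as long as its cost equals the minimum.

cost=86080; order=C,A,E,D,B; methods=hash,hash,hash,hash

Selinger DP (subsets sized 1..n):
  {C}: scan cost=80, card=80
  {D}: scan cost=150, card=150
  {E}: scan cost=60, card=60
  {B}: scan cost=200, card=200
  {A}: scan cost=20, card=20
  {CD}: card=1500; try (C,hash)→1420, (D,merge)→2070, (C,merge)→2140, (D,nl_idx)→2220, (D,hash)→2560, (C,nl_idx)→2700 …(+2); best=1420 via (C,hash)
  {CE}: card=800; try (E,hash)→880, (C,merge)→1120, (E,merge)→1140, (C,hash)→1240, (C,nl_idx)→1280, (C,nl)→4860 …(+1); best=880 via (E,hash)
  {BC}: card=8000; try (C,hash)→1520, (B,merge)→2520, (C,merge)→2640, (B,hash)→3360, (C,nl_idx)→9600, (B,nl)→16080 …(+1); best=1520 via (C,hash)
  {AC}: card=400; try (A,hash)→360, (C,nl_idx)→560, (C,merge)→780, (A,merge)→840, (C,hash)→1160, (C,nl)→1620 …(+1); best=360 via (A,hash)
  {CDE}: card=15000; try (E,hash)→3640, (D,hash)→4080, (D,merge)→11030, (E,merge)→19840, (D,nl_idx)→22280, (E,nl)→91420 …(+1); best=3640 via (E,hash)
  {BCD}: card=150000; try (B,hash)→6120, (D,hash)→11920, (B,merge)→21220, (D,merge)→114870, (D,nl_idx)→215520, (B,nl)→301420 …(+1); best=6120 via (B,hash)
  {ACD}: card=7500; try (A,hash)→3120, (D,hash)→3160, (D,merge)→5710, (D,nl_idx)→11060, (A,merge)→19540, (A,nl)→31420 …(+1); best=3120 via (A,hash)
  {BCE}: card=80000; try (B,hash)→4880, (E,hash)→10240, (B,merge)→11480, (E,merge)→113940, (B,nl)→160880, (E,nl)→481520; best=4880 via (B,hash)
  {ACE}: card=4000; try (E,hash)→1480, (A,hash)→1880, (E,merge)→4780, (A,merge)→9800, (A,nl)→16880, (E,nl)→24360; best=1480 via (E,hash)
  {ABC}: card=40000; try (B,hash)→3960, (B,merge)→6160, (A,hash)→9720, (B,nl)→80360, (A,merge)→113640, (A,nl)→161520; best=3960 via (B,hash)
  {BCDE}: card=1500000; try (B,hash)→21840, (D,hash)→87280, (E,hash)→156840, (B,merge)→230440, (D,merge)→1446230, (D,nl_idx)→2144880 …(+4); best=21840 via (B,hash)
  {ACDE}: card=75000; try (D,hash)→7880, (E,hash)→11340, (A,hash)→18840, (D,merge)→54830, (D,nl_idx)→108480, (E,merge)→108540 …(+4); best=7880 via (D,hash)
  {ABCD}: card=750000; try (B,hash)→13820, (D,hash)→46360, (B,merge)→109920, (A,hash)→156320, (D,merge)→685310, (D,nl_idx)→1073960 …(+4); best=13820 via (B,hash)
  {ABCE}: card=400000; try (B,hash)→8680, (E,hash)→44680, (B,merge)→55280, (A,hash)→85080, (E,merge)→684380, (B,nl)→801480 …(+3); best=8680 via (B,hash)
  {ABCDE}: card=7500000; try (B,hash)→86080, (D,hash)→411080, (E,hash)→764540, (B,merge)→1359680, (A,hash)→1522040, (D,merge)→8010030 …(+7); best=86080 via (B,hash)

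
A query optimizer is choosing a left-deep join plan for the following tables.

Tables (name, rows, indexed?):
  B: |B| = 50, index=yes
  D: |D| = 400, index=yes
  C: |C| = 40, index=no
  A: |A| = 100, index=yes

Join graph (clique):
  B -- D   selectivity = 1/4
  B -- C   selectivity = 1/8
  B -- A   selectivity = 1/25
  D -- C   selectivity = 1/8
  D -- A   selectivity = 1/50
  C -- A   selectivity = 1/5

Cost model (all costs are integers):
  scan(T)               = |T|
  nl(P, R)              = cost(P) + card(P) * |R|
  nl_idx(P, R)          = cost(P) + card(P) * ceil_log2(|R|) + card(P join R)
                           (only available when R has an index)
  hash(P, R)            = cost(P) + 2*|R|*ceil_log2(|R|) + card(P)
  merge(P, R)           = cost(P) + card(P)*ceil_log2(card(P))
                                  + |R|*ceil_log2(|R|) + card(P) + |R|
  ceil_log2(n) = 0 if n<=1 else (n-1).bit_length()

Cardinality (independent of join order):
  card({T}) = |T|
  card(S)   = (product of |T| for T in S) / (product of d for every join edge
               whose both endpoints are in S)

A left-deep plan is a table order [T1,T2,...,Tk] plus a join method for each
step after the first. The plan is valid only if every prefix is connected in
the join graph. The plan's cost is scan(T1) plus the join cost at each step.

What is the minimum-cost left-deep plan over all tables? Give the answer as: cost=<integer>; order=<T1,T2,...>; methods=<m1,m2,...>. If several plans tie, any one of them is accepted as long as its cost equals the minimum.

cost=3130; order=B,A,C,D; methods=nl_idx,hash,nl_idx

Selinger DP (subsets sized 1..n):
  {B}: scan cost=50, card=50
  {D}: scan cost=400, card=400
  {C}: scan cost=40, card=40
  {A}: scan cost=100, card=100
  {BD}: card=5000; try (B,hash)→1400, (D,merge)→4400, (B,merge)→4750, (D,nl_idx)→5500, (D,hash)→7300, (B,nl_idx)→7800 …(+2); best=1400 via (B,hash)
  {BC}: card=250; try (B,nl_idx)→530, (C,hash)→580, (B,merge)→670, (C,merge)→680, (B,hash)→680, (B,nl)→2040 …(+1); best=530 via (B,nl_idx)
  {AB}: card=200; try (A,nl_idx)→600, (B,hash)→800, (B,nl_idx)→900, (A,merge)→1200, (B,merge)→1250, (A,hash)→1500 …(+2); best=600 via (A,nl_idx)
  {CD}: card=2000; try (C,hash)→1280, (D,nl_idx)→2400, (D,merge)→4320, (C,merge)→4680, (D,hash)→7280, (D,nl)→16040 …(+1); best=1280 via (C,hash)
  {AD}: card=800; try (D,nl_idx)→1800, (A,hash)→2200, (A,nl_idx)→4000, (D,merge)→4900, (A,merge)→5200, (D,hash)→7400 …(+2); best=1800 via (D,nl_idx)
  {AC}: card=800; try (C,hash)→680, (A,merge)→1120, (A,nl_idx)→1120, (C,merge)→1180, (A,hash)→1480, (A,nl)→4040 …(+1); best=680 via (C,hash)
  {BCD}: card=3125; try (B,hash)→3880, (D,nl_idx)→5905, (D,merge)→6780, (C,hash)→6880, (D,hash)→7980, (B,nl_idx)→16405 …(+5); best=3880 via (B,hash)
  {ABD}: card=400; try (D,nl_idx)→2800, (B,hash)→3200, (D,merge)→6400, (B,nl_idx)→7000, (A,hash)→7800, (D,hash)→8000 …(+6); best=2800 via (D,nl_idx)
  {ABC}: card=200; try (C,hash)→1280, (B,hash)→2080, (A,hash)→2180, (A,nl_idx)→2480, (C,merge)→2680, (A,merge)→3580 …(+5); best=1280 via (C,hash)
  {ACD}: card=800; try (C,hash)→3080, (A,hash)→4680, (D,hash)→8680, (D,nl_idx)→8680, (C,merge)→10880, (D,merge)→13480 …(+5); best=3080 via (C,hash)
  {ABCD}: card=50; try (D,nl_idx)→3130, (C,hash)→3680, (B,hash)→4480, (D,merge)→7080, (C,merge)→7080, (B,nl_idx)→7930 …(+9); best=3130 via (D,nl_idx)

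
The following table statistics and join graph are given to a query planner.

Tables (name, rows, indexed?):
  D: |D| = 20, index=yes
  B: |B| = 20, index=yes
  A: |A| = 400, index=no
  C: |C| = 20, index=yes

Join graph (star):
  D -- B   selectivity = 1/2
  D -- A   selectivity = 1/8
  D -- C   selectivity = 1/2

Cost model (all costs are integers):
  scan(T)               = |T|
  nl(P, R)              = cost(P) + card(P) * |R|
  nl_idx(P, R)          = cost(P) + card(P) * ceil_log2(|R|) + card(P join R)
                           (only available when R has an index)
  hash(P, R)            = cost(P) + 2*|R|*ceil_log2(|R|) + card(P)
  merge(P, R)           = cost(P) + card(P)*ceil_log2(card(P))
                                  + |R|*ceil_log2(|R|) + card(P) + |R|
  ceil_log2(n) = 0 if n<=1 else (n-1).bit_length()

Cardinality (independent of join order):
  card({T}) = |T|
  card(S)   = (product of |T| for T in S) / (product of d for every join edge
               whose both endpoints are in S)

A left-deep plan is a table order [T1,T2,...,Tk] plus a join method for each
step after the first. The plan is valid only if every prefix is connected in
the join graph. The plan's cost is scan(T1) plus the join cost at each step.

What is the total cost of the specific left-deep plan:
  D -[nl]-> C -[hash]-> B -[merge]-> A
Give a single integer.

step 1: scan D: cost=20, card=20
step 2: join C via nl
    card(P join C) = 20*20/(2) = 200
    cost = 20 + 20*20 = 420
step 3: join B via hash
    card(P join B) = 200*20/(2) = 2000
    cost = 420 + 2*20*5 + 200 = 820
step 4: join A via merge
    card(P join A) = 2000*400/(8) = 100000
    cost = 820 + 2000*11 + 400*9 + 2000 + 400 = 28820

28820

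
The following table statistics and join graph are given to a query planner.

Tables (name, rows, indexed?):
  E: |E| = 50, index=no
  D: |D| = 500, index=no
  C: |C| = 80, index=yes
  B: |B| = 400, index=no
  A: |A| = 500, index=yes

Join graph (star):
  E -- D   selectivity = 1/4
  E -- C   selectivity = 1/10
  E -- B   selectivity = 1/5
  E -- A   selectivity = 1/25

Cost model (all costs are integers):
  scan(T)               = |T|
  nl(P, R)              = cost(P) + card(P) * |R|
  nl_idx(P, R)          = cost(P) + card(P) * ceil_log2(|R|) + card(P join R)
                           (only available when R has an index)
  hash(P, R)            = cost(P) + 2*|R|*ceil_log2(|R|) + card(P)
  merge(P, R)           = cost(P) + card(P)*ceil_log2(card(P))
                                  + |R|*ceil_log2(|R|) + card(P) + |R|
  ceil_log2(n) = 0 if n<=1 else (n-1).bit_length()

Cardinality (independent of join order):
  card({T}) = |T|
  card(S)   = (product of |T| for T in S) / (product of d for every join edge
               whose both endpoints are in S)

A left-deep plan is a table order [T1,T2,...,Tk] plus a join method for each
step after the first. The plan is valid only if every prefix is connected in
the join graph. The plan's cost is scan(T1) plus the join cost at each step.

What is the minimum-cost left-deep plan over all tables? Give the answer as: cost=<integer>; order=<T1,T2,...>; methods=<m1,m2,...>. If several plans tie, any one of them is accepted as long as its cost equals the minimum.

Selinger DP (subsets sized 1..n):
  {E}: scan cost=50, card=50
  {D}: scan cost=500, card=500
  {C}: scan cost=80, card=80
  {B}: scan cost=400, card=400
  {A}: scan cost=500, card=500
  {DE}: card=6250; try (E,hash)→1600, (D,merge)→5400, (E,merge)→5850, (D,hash)→9100, (D,nl)→25050, (E,nl)→25500; best=1600 via (E,hash)
  {CE}: card=400; try (E,hash)→760, (C,nl_idx)→800, (C,merge)→1040, (E,merge)→1070, (C,hash)→1220, (C,nl)→4050 …(+1); best=760 via (E,hash)
  {BE}: card=4000; try (E,hash)→1400, (B,merge)→4400, (E,merge)→4750, (B,hash)→7300, (B,nl)→20050, (E,nl)→20400; best=1400 via (E,hash)
  {AE}: card=1000; try (A,nl_idx)→1500, (E,hash)→1600, (A,merge)→5400, (E,merge)→5850, (A,hash)→9100, (A,nl)→25050 …(+1); best=1500 via (A,nl_idx)
  {CDE}: card=50000; try (C,hash)→8970, (D,merge)→9760, (D,hash)→10160, (C,merge)→89740, (C,nl_idx)→95350, (D,nl)→200760 …(+1); best=8970 via (C,hash)
  {BDE}: card=500000; try (D,hash)→14400, (B,hash)→15050, (D,merge)→58400, (B,merge)→93100, (D,nl)→2001400, (B,nl)→2501600; best=14400 via (D,hash)
  {ADE}: card=125000; try (D,hash)→11500, (A,hash)→16850, (D,merge)→17500, (A,merge)→94100, (A,nl_idx)→182850, (D,nl)→501500 …(+1); best=11500 via (D,hash)
  {BCE}: card=32000; try (C,hash)→6520, (B,hash)→8360, (B,merge)→8760, (C,merge)→54040, (C,nl_idx)→61400, (B,nl)→160760 …(+1); best=6520 via (C,hash)
  {ACE}: card=8000; try (C,hash)→3620, (A,merge)→9760, (A,hash)→10160, (A,nl_idx)→12360, (C,merge)→13140, (C,nl_idx)→16500 …(+2); best=3620 via (C,hash)
  {ABE}: card=80000; try (B,hash)→9700, (A,hash)→14400, (B,merge)→16500, (A,merge)→58400, (A,nl_idx)→117400, (B,nl)→401500 …(+1); best=9700 via (B,hash)
  {BCDE}: card=4000000; try (D,hash)→47520, (B,hash)→66170, (C,hash)→515520, (D,merge)→523520, (B,merge)→862970, (C,nl_idx)→7514400 …(+4); best=47520 via (D,hash)
  {ACDE}: card=1000000; try (D,hash)→20620, (A,hash)→67970, (D,merge)→120620, (C,hash)→137620, (A,merge)→863970, (A,nl_idx)→1458970 …(+5); best=20620 via (D,hash)
  {ABDE}: card=10000000; try (D,hash)→98700, (B,hash)→143700, (A,hash)→523400, (D,merge)→1454700, (B,merge)→2265500, (A,merge)→10019400 …(+4); best=98700 via (D,hash)
  {ABCE}: card=640000; try (B,hash)→18820, (A,hash)→47520, (C,hash)→90820, (B,merge)→119620, (A,merge)→523520, (A,nl_idx)→934520 …(+5); best=18820 via (B,hash)
  {ABCDE}: card=80000000; try (D,hash)→667820, (B,hash)→1027820, (A,hash)→4056520, (C,hash)→10099820, (D,merge)→13463820, (B,merge)→21024620 …(+8); best=667820 via (D,hash)

cost=667820; order=E,A,C,B,D; methods=nl_idx,hash,hash,hash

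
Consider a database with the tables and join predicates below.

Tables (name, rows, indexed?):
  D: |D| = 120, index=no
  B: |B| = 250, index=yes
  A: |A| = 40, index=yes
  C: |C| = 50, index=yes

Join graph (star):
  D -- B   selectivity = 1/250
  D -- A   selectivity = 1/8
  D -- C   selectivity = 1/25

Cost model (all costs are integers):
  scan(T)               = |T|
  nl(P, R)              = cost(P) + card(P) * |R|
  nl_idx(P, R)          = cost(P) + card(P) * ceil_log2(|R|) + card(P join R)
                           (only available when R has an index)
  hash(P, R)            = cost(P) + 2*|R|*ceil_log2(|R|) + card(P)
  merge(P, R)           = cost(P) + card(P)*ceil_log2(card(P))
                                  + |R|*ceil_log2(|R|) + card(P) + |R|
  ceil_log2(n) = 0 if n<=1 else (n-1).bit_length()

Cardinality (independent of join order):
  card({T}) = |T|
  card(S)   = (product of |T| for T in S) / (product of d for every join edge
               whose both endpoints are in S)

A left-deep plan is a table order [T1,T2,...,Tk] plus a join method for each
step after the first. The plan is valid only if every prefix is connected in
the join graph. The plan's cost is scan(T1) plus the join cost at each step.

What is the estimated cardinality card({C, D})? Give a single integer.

240

Tables in S: C(50), D(120)
Edges inside S: D-C(d=25)
numerator = 50 * 120 = 6000
denominator = 25 = 25
card(S) = 6000 / 25 = 240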